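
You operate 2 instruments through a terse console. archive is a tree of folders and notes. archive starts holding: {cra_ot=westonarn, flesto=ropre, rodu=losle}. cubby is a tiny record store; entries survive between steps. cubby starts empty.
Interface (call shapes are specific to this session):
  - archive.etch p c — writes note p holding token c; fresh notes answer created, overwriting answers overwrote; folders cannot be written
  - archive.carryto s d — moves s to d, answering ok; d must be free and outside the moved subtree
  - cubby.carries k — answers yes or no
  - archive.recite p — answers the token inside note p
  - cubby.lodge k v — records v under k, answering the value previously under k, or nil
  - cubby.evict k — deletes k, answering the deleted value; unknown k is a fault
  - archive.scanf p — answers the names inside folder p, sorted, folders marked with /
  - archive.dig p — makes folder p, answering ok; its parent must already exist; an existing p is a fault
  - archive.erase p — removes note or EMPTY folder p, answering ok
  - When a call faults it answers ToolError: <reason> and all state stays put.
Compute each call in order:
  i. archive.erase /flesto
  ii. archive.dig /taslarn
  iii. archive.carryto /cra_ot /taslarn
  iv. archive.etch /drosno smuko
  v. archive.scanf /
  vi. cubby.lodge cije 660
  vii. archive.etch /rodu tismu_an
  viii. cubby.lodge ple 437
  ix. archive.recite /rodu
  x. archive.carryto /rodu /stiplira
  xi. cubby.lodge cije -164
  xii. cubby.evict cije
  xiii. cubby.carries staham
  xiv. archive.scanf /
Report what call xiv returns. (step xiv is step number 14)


>> archive.erase(p→/flesto)
<< ok
>> archive.dig(p→/taslarn)
<< ok
>> archive.carryto(s→/cra_ot, d→/taslarn)
<< ToolError: exists
>> archive.etch(p→/drosno, c→smuko)
<< created
>> archive.scanf(p→/)
<< [cra_ot, drosno, rodu, taslarn/]
>> cubby.lodge(k→cije, v→660)
<< nil
>> archive.etch(p→/rodu, c→tismu_an)
<< overwrote
>> cubby.lodge(k→ple, v→437)
<< nil
>> archive.recite(p→/rodu)
<< tismu_an
>> archive.carryto(s→/rodu, d→/stiplira)
<< ok
>> cubby.lodge(k→cije, v→-164)
<< 660
>> cubby.evict(k→cije)
<< -164
>> cubby.carries(k→staham)
<< no
>> archive.scanf(p→/)
<< [cra_ot, drosno, stiplira, taslarn/]

Answer: [cra_ot, drosno, stiplira, taslarn/]


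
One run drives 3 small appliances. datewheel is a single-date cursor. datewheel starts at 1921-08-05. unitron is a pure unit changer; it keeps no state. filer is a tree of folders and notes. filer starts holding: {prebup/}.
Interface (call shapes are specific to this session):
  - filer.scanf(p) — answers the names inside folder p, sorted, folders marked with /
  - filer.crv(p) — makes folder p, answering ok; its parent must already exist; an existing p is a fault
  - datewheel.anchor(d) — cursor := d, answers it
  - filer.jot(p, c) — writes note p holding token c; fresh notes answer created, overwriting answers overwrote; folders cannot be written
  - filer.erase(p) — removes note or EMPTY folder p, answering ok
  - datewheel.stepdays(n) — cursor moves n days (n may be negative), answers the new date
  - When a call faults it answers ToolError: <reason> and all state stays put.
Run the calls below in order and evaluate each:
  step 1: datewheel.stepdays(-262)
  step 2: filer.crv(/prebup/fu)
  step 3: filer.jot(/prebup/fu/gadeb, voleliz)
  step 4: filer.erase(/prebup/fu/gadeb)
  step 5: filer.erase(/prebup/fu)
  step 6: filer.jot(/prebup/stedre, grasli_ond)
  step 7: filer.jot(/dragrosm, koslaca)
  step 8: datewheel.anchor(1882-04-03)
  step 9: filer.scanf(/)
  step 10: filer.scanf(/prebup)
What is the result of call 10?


Answer: [stedre]

Derivation:
// datewheel.stepdays(n: -262) == 1920-11-16
// filer.crv(p: /prebup/fu) == ok
// filer.jot(p: /prebup/fu/gadeb, c: voleliz) == created
// filer.erase(p: /prebup/fu/gadeb) == ok
// filer.erase(p: /prebup/fu) == ok
// filer.jot(p: /prebup/stedre, c: grasli_ond) == created
// filer.jot(p: /dragrosm, c: koslaca) == created
// datewheel.anchor(d: 1882-04-03) == 1882-04-03
// filer.scanf(p: /) == [dragrosm, prebup/]
// filer.scanf(p: /prebup) == [stedre]


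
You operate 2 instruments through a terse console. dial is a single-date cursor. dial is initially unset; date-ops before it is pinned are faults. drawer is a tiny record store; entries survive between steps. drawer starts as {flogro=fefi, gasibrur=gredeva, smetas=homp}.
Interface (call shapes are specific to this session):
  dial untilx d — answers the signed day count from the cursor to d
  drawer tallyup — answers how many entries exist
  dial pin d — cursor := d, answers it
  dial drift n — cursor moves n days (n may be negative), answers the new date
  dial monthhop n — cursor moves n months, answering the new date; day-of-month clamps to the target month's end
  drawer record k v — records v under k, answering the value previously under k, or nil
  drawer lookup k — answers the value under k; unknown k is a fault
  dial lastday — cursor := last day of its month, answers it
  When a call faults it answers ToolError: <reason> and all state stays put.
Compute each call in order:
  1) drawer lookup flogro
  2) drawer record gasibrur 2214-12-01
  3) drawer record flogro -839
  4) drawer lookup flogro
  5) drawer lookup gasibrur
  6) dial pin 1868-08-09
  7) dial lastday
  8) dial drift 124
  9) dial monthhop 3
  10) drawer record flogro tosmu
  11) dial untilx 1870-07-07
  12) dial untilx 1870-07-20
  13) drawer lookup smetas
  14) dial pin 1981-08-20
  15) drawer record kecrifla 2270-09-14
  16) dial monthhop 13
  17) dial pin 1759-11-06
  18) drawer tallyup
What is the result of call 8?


Next I call drawer lookup using k→flogro, which returns fefi.
I try drawer record using k→gasibrur, v→2214-12-01, giving gredeva.
Now I run drawer record using k→flogro, v→-839, → fefi.
I invoke drawer lookup using k→flogro, and see -839.
Now I run drawer lookup using k→gasibrur, — result: 2214-12-01.
I try dial pin using d→1868-08-09, and observe 1868-08-09.
Using dial lastday, which returns 1868-08-31.
I run dial drift using n→124, which returns 1869-01-02.
I use dial monthhop using n→3, and see 1869-04-02.
Now I run drawer record using k→flogro, v→tosmu, and get -839.
Calling dial untilx using d→1870-07-07: 461.
I use dial untilx using d→1870-07-20, — result: 474.
I invoke drawer lookup using k→smetas, yielding homp.
Next I call dial pin using d→1981-08-20, and get 1981-08-20.
I run drawer record using k→kecrifla, v→2270-09-14, → nil.
Next I call dial monthhop using n→13: 1982-09-20.
I invoke dial pin using d→1759-11-06, — result: 1759-11-06.
I invoke drawer tallyup, and see 4.

Answer: 1869-01-02


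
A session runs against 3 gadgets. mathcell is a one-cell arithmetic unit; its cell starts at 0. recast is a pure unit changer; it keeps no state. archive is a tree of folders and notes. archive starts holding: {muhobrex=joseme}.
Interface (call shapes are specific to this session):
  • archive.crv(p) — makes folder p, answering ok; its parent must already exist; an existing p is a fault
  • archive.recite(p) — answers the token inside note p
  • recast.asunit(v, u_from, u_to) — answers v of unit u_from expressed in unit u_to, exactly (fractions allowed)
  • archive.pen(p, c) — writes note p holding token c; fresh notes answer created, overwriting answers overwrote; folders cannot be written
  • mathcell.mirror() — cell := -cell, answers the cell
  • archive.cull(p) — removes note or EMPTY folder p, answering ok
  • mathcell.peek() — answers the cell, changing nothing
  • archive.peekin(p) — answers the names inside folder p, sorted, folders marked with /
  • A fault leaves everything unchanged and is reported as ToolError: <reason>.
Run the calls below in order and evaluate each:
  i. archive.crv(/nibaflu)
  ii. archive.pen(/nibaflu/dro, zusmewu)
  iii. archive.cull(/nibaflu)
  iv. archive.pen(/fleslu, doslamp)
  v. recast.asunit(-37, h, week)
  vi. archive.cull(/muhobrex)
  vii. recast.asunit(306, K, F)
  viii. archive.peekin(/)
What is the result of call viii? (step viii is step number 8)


% archive.crv p='/nibaflu'
= ok
% archive.pen p='/nibaflu/dro' c='zusmewu'
= created
% archive.cull p='/nibaflu'
= ToolError: not empty
% archive.pen p='/fleslu' c='doslamp'
= created
% recast.asunit v='-37' u_from='h' u_to='week'
= -37/168
% archive.cull p='/muhobrex'
= ok
% recast.asunit v='306' u_from='K' u_to='F'
= 9113/100
% archive.peekin p='/'
= [fleslu, nibaflu/]

Answer: [fleslu, nibaflu/]


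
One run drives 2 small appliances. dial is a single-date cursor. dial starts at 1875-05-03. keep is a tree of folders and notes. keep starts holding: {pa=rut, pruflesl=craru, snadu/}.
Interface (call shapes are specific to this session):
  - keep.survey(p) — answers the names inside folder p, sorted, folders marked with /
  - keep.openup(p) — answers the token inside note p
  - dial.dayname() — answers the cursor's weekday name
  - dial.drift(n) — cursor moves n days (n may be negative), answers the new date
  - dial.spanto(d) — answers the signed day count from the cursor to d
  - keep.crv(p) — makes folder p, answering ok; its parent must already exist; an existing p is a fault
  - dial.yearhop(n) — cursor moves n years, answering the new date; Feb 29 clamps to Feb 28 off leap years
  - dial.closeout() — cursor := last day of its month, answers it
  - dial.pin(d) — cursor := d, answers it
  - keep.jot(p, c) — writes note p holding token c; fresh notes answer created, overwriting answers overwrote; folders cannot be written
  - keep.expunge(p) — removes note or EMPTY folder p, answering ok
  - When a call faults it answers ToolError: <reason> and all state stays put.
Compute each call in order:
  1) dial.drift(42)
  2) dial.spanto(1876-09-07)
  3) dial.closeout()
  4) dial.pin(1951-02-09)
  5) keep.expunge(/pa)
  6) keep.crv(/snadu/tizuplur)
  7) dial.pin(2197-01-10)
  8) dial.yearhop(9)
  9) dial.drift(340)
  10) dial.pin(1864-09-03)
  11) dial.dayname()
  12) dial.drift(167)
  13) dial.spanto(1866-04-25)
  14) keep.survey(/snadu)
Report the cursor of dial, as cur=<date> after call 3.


CALL dial.drift[42]
RET  1875-06-14
CALL dial.spanto[1876-09-07]
RET  451
CALL dial.closeout[]
RET  1875-06-30
CALL dial.pin[1951-02-09]
RET  1951-02-09
CALL keep.expunge[/pa]
RET  ok
CALL keep.crv[/snadu/tizuplur]
RET  ok
CALL dial.pin[2197-01-10]
RET  2197-01-10
CALL dial.yearhop[9]
RET  2206-01-10
CALL dial.drift[340]
RET  2206-12-16
CALL dial.pin[1864-09-03]
RET  1864-09-03
CALL dial.dayname[]
RET  Saturday
CALL dial.drift[167]
RET  1865-02-17
CALL dial.spanto[1866-04-25]
RET  432
CALL keep.survey[/snadu]
RET  [tizuplur/]

Answer: cur=1875-06-30


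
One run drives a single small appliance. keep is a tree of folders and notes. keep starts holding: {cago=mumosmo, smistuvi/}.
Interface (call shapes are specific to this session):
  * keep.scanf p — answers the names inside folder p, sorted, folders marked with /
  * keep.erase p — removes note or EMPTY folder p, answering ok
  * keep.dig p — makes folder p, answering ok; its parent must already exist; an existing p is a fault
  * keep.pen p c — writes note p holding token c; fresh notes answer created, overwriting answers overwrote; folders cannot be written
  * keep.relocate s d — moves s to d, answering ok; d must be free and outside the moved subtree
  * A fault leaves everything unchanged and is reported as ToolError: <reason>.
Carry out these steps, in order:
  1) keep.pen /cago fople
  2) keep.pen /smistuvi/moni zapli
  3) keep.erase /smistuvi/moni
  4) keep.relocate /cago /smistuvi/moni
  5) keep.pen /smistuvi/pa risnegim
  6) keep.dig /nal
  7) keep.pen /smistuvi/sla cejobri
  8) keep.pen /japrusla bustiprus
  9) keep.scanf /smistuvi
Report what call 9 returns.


% keep.pen /cago fople
  overwrote
% keep.pen /smistuvi/moni zapli
  created
% keep.erase /smistuvi/moni
  ok
% keep.relocate /cago /smistuvi/moni
  ok
% keep.pen /smistuvi/pa risnegim
  created
% keep.dig /nal
  ok
% keep.pen /smistuvi/sla cejobri
  created
% keep.pen /japrusla bustiprus
  created
% keep.scanf /smistuvi
  [moni, pa, sla]

Answer: [moni, pa, sla]


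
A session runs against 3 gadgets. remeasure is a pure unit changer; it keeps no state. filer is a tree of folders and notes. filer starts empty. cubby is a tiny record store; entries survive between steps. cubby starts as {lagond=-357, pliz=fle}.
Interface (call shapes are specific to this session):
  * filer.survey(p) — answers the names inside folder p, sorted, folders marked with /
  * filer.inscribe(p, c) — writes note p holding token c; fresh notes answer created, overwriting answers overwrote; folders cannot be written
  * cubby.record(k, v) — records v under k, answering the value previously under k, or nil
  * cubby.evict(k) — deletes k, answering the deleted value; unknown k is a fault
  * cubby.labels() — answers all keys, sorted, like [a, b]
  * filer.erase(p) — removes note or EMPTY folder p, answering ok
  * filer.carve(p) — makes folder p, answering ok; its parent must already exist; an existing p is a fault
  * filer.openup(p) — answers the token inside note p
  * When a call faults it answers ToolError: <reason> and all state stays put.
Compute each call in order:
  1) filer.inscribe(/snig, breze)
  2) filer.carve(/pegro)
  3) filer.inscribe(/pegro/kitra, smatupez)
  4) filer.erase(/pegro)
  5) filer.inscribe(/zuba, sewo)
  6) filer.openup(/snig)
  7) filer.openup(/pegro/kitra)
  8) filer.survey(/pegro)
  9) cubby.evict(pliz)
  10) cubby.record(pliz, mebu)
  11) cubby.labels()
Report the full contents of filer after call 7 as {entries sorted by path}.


[in] filer.inscribe p→/snig c→breze
  created
[in] filer.carve p→/pegro
  ok
[in] filer.inscribe p→/pegro/kitra c→smatupez
  created
[in] filer.erase p→/pegro
  ToolError: not empty
[in] filer.inscribe p→/zuba c→sewo
  created
[in] filer.openup p→/snig
  breze
[in] filer.openup p→/pegro/kitra
  smatupez
[in] filer.survey p→/pegro
  [kitra]
[in] cubby.evict k→pliz
  fle
[in] cubby.record k→pliz v→mebu
  nil
[in] cubby.labels
  [lagond, pliz]

Answer: {pegro/, pegro/kitra=smatupez, snig=breze, zuba=sewo}


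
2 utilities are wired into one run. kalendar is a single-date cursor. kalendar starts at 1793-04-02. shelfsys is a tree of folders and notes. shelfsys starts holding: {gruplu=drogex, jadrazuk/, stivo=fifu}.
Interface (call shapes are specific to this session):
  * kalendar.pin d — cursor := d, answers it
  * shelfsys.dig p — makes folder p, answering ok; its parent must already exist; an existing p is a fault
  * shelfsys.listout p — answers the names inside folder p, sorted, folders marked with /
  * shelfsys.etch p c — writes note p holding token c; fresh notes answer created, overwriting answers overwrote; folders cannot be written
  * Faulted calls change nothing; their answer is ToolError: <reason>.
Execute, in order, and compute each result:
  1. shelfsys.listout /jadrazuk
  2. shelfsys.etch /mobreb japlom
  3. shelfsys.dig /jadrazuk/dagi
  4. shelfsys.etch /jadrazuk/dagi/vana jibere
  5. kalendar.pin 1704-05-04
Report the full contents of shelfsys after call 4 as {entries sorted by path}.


% 1. listout(p→/jadrazuk) : []
% 2. etch(p→/mobreb, c→japlom) : created
% 3. dig(p→/jadrazuk/dagi) : ok
% 4. etch(p→/jadrazuk/dagi/vana, c→jibere) : created
% 5. pin(d→1704-05-04) : 1704-05-04

Answer: {gruplu=drogex, jadrazuk/, jadrazuk/dagi/, jadrazuk/dagi/vana=jibere, mobreb=japlom, stivo=fifu}


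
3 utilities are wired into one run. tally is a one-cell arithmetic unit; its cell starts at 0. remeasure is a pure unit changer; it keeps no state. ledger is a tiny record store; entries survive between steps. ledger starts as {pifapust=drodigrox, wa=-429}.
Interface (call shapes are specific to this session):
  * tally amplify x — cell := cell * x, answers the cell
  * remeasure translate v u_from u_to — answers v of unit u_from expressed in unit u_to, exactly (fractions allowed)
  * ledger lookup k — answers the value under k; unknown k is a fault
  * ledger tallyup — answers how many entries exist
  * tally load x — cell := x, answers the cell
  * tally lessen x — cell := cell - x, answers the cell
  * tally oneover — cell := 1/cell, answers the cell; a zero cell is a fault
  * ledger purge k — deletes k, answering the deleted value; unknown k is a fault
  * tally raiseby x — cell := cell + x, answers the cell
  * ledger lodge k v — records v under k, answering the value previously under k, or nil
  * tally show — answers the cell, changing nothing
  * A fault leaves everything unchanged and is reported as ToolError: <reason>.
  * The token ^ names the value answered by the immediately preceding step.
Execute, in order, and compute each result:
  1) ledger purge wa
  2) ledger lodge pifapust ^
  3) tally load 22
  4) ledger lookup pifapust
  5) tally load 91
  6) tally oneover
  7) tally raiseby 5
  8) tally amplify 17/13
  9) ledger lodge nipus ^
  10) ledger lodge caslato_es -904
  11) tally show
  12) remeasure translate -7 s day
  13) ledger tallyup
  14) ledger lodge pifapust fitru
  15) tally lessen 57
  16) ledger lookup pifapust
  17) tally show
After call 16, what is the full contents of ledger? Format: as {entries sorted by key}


Answer: {caslato_es=-904, nipus=7752/1183, pifapust=fitru}

Derivation:
// ledger purge(k=wa) : -429
// ledger lodge(k=pifapust, v=^) : drodigrox
// tally load(x=22) : 22
// ledger lookup(k=pifapust) : -429
// tally load(x=91) : 91
// tally oneover() : 1/91
// tally raiseby(x=5) : 456/91
// tally amplify(x=17/13) : 7752/1183
// ledger lodge(k=nipus, v=^) : nil
// ledger lodge(k=caslato_es, v=-904) : nil
// tally show() : 7752/1183
// remeasure translate(v=-7, u_from=s, u_to=day) : -7/86400
// ledger tallyup() : 3
// ledger lodge(k=pifapust, v=fitru) : -429
// tally lessen(x=57) : -59679/1183
// ledger lookup(k=pifapust) : fitru
// tally show() : -59679/1183


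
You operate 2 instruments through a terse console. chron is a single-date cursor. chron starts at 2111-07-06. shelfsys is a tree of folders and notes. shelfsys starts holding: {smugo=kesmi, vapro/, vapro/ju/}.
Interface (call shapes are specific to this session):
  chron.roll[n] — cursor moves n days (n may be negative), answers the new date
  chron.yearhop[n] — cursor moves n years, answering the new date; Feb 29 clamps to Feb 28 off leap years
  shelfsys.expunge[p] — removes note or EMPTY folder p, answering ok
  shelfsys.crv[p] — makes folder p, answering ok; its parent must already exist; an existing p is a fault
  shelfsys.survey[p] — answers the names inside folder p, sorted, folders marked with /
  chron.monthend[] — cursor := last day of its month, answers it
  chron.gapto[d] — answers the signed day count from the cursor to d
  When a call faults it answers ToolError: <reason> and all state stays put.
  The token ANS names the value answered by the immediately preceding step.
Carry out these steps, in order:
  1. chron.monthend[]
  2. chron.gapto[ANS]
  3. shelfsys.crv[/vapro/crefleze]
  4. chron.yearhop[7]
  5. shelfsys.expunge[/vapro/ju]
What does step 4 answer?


Answer: 2118-07-31

Derivation:
[in] monthend
:: 2111-07-31
[in] gapto d: ANS
:: 0
[in] crv p: /vapro/crefleze
:: ok
[in] yearhop n: 7
:: 2118-07-31
[in] expunge p: /vapro/ju
:: ok


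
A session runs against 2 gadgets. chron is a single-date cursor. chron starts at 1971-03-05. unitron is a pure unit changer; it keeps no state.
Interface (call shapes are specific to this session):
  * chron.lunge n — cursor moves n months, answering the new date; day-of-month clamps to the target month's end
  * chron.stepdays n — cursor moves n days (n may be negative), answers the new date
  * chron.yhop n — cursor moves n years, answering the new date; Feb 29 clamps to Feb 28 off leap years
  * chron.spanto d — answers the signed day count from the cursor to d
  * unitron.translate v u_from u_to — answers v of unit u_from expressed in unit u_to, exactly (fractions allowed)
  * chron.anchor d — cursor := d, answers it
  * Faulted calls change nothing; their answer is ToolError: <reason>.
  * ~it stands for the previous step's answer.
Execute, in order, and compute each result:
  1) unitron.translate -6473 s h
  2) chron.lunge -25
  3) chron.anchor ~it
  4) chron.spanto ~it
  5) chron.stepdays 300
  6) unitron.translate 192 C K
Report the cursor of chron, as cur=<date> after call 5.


I invoke unitron.translate(v=-6473, u_from=s, u_to=h): -6473/3600.
Calling chron.lunge(n=-25), giving 1969-02-05.
Next I call chron.anchor(d=~it), and see 1969-02-05.
Calling chron.spanto(d=~it), — result: 0.
Next I call chron.stepdays(n=300), and get 1969-12-02.
Next I call unitron.translate(v=192, u_from=C, u_to=K), and see 9303/20.

Answer: cur=1969-12-02


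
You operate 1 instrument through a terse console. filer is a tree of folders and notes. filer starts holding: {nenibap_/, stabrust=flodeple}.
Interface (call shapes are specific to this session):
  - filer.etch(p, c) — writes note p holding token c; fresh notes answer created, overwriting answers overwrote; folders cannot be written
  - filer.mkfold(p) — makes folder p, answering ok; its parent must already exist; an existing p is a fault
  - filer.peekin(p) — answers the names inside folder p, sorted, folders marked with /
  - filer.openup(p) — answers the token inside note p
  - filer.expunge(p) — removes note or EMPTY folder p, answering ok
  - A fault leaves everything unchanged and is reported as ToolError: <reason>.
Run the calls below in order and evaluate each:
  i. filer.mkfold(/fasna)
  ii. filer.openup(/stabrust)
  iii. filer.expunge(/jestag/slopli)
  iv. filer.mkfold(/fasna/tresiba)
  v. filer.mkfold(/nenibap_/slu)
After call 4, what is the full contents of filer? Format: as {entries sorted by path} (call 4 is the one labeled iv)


CALL mkfold[p=/fasna]
RET  ok
CALL openup[p=/stabrust]
RET  flodeple
CALL expunge[p=/jestag/slopli]
RET  ToolError: not found
CALL mkfold[p=/fasna/tresiba]
RET  ok
CALL mkfold[p=/nenibap_/slu]
RET  ok

Answer: {fasna/, fasna/tresiba/, nenibap_/, stabrust=flodeple}


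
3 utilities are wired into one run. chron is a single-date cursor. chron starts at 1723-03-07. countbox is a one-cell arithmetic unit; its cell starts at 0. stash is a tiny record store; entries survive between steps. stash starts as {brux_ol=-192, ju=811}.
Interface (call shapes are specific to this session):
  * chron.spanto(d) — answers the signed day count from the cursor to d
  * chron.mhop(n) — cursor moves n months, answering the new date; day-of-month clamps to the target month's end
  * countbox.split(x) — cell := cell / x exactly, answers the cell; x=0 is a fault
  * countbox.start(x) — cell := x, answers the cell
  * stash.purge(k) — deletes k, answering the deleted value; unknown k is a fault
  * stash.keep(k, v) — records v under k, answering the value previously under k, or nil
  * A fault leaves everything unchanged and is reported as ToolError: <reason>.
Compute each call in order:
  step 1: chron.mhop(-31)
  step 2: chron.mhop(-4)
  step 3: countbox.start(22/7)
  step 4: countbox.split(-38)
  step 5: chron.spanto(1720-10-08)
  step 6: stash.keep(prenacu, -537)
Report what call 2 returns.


>>> mhop n: -31
[out] 1720-08-07
>>> mhop n: -4
[out] 1720-04-07
>>> start x: 22/7
[out] 22/7
>>> split x: -38
[out] -11/133
>>> spanto d: 1720-10-08
[out] 184
>>> keep k: prenacu v: -537
[out] nil

Answer: 1720-04-07


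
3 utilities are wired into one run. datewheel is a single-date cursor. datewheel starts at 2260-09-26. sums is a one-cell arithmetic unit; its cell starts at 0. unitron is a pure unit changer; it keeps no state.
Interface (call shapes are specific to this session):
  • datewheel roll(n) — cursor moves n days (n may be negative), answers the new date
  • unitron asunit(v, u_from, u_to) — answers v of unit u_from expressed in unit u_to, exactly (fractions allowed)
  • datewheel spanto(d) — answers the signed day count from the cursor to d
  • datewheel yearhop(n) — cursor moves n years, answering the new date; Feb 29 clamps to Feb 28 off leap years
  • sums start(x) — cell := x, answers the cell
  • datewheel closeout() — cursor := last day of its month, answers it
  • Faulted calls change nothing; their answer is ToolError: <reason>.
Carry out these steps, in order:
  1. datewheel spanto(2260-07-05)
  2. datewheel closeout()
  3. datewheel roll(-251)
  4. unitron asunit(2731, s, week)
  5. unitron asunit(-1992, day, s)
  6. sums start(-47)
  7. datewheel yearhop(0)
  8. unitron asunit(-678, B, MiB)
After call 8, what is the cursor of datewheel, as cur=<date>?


Answer: cur=2260-01-23

Derivation:
>> datewheel spanto(d=2260-07-05)
<< -83
>> datewheel closeout()
<< 2260-09-30
>> datewheel roll(n=-251)
<< 2260-01-23
>> unitron asunit(v=2731, u_from=s, u_to=week)
<< 2731/604800
>> unitron asunit(v=-1992, u_from=day, u_to=s)
<< -172108800
>> sums start(x=-47)
<< -47
>> datewheel yearhop(n=0)
<< 2260-01-23
>> unitron asunit(v=-678, u_from=B, u_to=MiB)
<< -339/524288


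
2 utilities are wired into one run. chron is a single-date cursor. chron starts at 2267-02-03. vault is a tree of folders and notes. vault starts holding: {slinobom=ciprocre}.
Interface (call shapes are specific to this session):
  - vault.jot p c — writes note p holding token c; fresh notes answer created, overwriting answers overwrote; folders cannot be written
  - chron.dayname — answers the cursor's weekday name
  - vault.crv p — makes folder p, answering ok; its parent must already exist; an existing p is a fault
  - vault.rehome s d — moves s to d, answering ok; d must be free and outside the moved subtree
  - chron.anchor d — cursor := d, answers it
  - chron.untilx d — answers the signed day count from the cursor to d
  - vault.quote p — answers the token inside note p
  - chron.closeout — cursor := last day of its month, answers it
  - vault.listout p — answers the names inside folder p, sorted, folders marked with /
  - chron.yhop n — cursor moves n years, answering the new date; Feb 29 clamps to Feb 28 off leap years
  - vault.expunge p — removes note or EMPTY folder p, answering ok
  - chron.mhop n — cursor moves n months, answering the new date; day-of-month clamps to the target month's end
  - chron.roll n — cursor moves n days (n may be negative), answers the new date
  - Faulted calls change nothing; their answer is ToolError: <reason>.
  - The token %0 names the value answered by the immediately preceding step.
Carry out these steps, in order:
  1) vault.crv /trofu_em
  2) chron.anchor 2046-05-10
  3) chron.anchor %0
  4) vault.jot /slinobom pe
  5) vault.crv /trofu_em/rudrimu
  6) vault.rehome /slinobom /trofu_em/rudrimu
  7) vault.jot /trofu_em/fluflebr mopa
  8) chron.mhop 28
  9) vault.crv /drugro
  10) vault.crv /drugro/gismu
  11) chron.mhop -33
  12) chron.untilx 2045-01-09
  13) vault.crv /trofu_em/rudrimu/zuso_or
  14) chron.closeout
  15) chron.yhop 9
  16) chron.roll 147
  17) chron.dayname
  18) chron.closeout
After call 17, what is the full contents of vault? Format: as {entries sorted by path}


I invoke vault.crv on p→/trofu_em, and observe ok.
Then chron.anchor on d→2046-05-10, and observe 2046-05-10.
Then chron.anchor on d→%0, — result: 2046-05-10.
Using vault.jot on p→/slinobom, c→pe, and observe overwrote.
Now I run vault.crv on p→/trofu_em/rudrimu, and get ok.
I invoke vault.rehome on s→/slinobom, d→/trofu_em/rudrimu, giving ToolError: exists.
I try vault.jot on p→/trofu_em/fluflebr, c→mopa, — result: created.
I try chron.mhop on n→28, → 2048-09-10.
Invoking vault.crv on p→/drugro, and observe ok.
Then vault.crv on p→/drugro/gismu, which returns ok.
Invoking chron.mhop on n→-33: 2045-12-10.
Calling chron.untilx on d→2045-01-09, which returns -335.
Next I call vault.crv on p→/trofu_em/rudrimu/zuso_or, → ok.
I call chron.closeout, yielding 2045-12-31.
I call chron.yhop on n→9, — result: 2054-12-31.
I call chron.roll on n→147, → 2055-05-27.
I try chron.dayname(), which returns Thursday.
Next I call chron.closeout, and observe 2055-05-31.

Answer: {drugro/, drugro/gismu/, slinobom=pe, trofu_em/, trofu_em/fluflebr=mopa, trofu_em/rudrimu/, trofu_em/rudrimu/zuso_or/}


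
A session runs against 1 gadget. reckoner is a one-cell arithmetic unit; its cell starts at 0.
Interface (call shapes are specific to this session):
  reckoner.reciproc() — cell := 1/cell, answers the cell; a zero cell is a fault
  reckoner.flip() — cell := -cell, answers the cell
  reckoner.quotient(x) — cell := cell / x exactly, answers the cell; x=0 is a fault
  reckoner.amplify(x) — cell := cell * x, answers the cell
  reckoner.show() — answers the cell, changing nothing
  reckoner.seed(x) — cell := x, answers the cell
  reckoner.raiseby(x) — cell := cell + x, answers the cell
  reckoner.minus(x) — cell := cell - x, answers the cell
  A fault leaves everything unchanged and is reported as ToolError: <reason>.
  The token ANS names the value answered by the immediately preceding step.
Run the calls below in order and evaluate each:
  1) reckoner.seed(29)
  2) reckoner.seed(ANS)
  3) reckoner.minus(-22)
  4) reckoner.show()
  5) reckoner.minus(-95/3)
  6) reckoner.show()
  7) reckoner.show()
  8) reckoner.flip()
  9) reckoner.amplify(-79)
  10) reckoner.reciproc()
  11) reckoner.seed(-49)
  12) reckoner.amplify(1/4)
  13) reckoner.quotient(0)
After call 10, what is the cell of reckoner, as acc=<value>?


Answer: acc=3/19592

Derivation:
-- reckoner.seed(x='29') -> 29
-- reckoner.seed(x='ANS') -> 29
-- reckoner.minus(x='-22') -> 51
-- reckoner.show() -> 51
-- reckoner.minus(x='-95/3') -> 248/3
-- reckoner.show() -> 248/3
-- reckoner.show() -> 248/3
-- reckoner.flip() -> -248/3
-- reckoner.amplify(x='-79') -> 19592/3
-- reckoner.reciproc() -> 3/19592
-- reckoner.seed(x='-49') -> -49
-- reckoner.amplify(x='1/4') -> -49/4
-- reckoner.quotient(x='0') -> ToolError: division by zero


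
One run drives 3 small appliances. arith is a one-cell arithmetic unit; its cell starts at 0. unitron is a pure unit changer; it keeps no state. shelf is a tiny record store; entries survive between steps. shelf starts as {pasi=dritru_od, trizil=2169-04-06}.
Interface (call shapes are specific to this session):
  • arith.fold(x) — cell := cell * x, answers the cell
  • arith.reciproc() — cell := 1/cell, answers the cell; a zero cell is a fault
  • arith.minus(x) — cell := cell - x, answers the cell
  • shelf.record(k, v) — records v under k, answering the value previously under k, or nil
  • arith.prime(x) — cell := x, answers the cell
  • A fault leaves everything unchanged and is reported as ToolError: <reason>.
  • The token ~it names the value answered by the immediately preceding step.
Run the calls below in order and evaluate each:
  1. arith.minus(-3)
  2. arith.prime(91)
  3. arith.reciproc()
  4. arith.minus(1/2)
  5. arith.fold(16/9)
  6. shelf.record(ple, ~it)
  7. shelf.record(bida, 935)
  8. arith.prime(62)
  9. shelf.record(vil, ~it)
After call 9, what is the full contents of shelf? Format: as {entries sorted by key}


==> arith.minus(-3)
<== 3
==> arith.prime(91)
<== 91
==> arith.reciproc()
<== 1/91
==> arith.minus(1/2)
<== -89/182
==> arith.fold(16/9)
<== -712/819
==> shelf.record(ple, ~it)
<== nil
==> shelf.record(bida, 935)
<== nil
==> arith.prime(62)
<== 62
==> shelf.record(vil, ~it)
<== nil

Answer: {bida=935, pasi=dritru_od, ple=-712/819, trizil=2169-04-06, vil=62}


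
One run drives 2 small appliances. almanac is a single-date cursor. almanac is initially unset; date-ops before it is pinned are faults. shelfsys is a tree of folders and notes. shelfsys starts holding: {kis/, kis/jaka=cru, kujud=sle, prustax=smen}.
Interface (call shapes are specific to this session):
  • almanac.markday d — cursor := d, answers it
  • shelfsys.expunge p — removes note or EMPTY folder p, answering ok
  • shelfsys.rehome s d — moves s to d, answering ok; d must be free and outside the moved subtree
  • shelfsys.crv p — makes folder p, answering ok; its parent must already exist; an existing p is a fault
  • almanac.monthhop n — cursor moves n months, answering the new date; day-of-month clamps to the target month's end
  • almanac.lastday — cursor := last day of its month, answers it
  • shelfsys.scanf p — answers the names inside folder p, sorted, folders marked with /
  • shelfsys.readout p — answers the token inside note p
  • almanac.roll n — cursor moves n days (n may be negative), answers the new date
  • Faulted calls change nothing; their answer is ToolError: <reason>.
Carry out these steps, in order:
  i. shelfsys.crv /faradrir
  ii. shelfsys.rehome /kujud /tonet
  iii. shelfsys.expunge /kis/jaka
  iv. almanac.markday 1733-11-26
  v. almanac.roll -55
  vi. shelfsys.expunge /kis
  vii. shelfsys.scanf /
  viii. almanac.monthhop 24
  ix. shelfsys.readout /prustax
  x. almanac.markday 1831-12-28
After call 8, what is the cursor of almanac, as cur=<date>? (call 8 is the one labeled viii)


Answer: cur=1735-10-02

Derivation:
-> crv(p: /faradrir)
<- ok
-> rehome(s: /kujud, d: /tonet)
<- ok
-> expunge(p: /kis/jaka)
<- ok
-> markday(d: 1733-11-26)
<- 1733-11-26
-> roll(n: -55)
<- 1733-10-02
-> expunge(p: /kis)
<- ok
-> scanf(p: /)
<- [faradrir/, prustax, tonet]
-> monthhop(n: 24)
<- 1735-10-02
-> readout(p: /prustax)
<- smen
-> markday(d: 1831-12-28)
<- 1831-12-28


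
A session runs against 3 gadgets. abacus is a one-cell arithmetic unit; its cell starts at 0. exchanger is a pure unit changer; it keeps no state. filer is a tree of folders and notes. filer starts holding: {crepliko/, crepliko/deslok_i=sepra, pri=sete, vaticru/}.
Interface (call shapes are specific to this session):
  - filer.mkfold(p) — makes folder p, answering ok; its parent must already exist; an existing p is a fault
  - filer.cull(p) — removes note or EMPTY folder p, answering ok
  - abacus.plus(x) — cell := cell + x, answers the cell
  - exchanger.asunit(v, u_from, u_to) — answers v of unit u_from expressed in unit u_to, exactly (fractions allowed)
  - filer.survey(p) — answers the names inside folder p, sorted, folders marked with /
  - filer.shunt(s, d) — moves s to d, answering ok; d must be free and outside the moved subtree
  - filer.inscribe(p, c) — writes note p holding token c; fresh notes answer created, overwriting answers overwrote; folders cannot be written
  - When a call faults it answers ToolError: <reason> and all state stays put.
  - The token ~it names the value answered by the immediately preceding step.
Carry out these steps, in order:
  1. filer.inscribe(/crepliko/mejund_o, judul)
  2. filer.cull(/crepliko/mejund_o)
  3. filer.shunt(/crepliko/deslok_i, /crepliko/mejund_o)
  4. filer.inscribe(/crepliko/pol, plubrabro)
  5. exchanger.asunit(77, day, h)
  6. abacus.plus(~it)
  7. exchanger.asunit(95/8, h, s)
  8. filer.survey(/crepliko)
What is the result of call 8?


Answer: [mejund_o, pol]

Derivation:
·→ filer.inscribe(/crepliko/mejund_o, judul)
·← created
·→ filer.cull(/crepliko/mejund_o)
·← ok
·→ filer.shunt(/crepliko/deslok_i, /crepliko/mejund_o)
·← ok
·→ filer.inscribe(/crepliko/pol, plubrabro)
·← created
·→ exchanger.asunit(77, day, h)
·← 1848
·→ abacus.plus(~it)
·← 1848
·→ exchanger.asunit(95/8, h, s)
·← 42750
·→ filer.survey(/crepliko)
·← [mejund_o, pol]


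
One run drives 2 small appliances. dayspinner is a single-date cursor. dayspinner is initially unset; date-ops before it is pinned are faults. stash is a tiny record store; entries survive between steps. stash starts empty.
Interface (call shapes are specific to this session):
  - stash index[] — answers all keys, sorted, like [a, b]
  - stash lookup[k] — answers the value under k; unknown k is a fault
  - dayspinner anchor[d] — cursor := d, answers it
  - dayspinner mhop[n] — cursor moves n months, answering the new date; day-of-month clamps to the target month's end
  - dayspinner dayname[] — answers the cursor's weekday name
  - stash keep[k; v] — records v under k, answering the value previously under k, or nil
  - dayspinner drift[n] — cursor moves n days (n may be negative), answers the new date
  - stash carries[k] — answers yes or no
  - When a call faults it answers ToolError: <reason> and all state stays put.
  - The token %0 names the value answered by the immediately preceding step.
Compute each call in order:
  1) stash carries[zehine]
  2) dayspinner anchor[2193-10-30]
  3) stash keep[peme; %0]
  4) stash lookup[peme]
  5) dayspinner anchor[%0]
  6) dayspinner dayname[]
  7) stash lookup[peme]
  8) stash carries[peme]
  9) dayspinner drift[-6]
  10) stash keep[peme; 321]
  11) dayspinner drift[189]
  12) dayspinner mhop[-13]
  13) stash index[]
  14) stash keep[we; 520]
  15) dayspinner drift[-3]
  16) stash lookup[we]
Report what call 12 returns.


Answer: 2193-04-01

Derivation:
Do: stash carries[k: zehine]
See: no
Do: dayspinner anchor[d: 2193-10-30]
See: 2193-10-30
Do: stash keep[k: peme; v: %0]
See: nil
Do: stash lookup[k: peme]
See: 2193-10-30
Do: dayspinner anchor[d: %0]
See: 2193-10-30
Do: dayspinner dayname[]
See: Wednesday
Do: stash lookup[k: peme]
See: 2193-10-30
Do: stash carries[k: peme]
See: yes
Do: dayspinner drift[n: -6]
See: 2193-10-24
Do: stash keep[k: peme; v: 321]
See: 2193-10-30
Do: dayspinner drift[n: 189]
See: 2194-05-01
Do: dayspinner mhop[n: -13]
See: 2193-04-01
Do: stash index[]
See: [peme]
Do: stash keep[k: we; v: 520]
See: nil
Do: dayspinner drift[n: -3]
See: 2193-03-29
Do: stash lookup[k: we]
See: 520


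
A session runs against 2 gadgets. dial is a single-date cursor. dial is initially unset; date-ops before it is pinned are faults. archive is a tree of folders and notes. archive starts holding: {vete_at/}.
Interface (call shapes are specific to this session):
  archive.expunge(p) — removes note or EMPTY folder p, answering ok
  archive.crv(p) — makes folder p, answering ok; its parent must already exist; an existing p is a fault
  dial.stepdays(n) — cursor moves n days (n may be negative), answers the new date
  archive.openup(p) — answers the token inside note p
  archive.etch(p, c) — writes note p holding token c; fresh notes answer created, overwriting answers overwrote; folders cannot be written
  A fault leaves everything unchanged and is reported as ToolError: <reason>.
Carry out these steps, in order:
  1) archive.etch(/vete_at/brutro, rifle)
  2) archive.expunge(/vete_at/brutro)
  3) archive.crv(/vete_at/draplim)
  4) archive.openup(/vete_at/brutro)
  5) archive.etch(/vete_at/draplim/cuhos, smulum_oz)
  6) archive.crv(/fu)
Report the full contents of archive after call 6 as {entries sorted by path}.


;; etch(/vete_at/brutro, rifle) ~> created
;; expunge(/vete_at/brutro) ~> ok
;; crv(/vete_at/draplim) ~> ok
;; openup(/vete_at/brutro) ~> ToolError: not found
;; etch(/vete_at/draplim/cuhos, smulum_oz) ~> created
;; crv(/fu) ~> ok

Answer: {fu/, vete_at/, vete_at/draplim/, vete_at/draplim/cuhos=smulum_oz}


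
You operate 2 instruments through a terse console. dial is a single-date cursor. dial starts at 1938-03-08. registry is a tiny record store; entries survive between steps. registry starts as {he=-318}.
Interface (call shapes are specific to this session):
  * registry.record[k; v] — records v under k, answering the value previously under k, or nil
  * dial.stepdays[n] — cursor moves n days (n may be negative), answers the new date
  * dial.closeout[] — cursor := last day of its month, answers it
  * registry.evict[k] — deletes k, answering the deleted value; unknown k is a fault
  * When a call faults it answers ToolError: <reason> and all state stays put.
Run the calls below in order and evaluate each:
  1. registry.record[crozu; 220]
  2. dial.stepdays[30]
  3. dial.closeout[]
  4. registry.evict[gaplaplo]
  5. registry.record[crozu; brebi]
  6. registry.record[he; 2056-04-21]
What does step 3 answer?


Answer: 1938-04-30

Derivation:
-- 1. record(crozu, 220) => nil
-- 2. stepdays(30) => 1938-04-07
-- 3. closeout() => 1938-04-30
-- 4. evict(gaplaplo) => ToolError: no such key gaplaplo
-- 5. record(crozu, brebi) => 220
-- 6. record(he, 2056-04-21) => -318


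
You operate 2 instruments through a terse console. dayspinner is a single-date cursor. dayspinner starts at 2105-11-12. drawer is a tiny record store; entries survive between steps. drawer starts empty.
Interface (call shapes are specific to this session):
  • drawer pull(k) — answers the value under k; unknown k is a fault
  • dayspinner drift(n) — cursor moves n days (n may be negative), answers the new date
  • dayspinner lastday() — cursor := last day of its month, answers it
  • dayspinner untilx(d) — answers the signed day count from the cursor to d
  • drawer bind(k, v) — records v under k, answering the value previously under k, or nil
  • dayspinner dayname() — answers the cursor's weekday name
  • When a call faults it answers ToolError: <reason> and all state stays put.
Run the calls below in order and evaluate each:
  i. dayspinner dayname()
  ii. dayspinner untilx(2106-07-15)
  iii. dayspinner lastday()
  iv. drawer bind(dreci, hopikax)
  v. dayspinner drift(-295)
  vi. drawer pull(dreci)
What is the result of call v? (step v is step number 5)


CALL dayspinner dayname[]
RET  Thursday
CALL dayspinner untilx[d→2106-07-15]
RET  245
CALL dayspinner lastday[]
RET  2105-11-30
CALL drawer bind[k→dreci; v→hopikax]
RET  nil
CALL dayspinner drift[n→-295]
RET  2105-02-08
CALL drawer pull[k→dreci]
RET  hopikax

Answer: 2105-02-08
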